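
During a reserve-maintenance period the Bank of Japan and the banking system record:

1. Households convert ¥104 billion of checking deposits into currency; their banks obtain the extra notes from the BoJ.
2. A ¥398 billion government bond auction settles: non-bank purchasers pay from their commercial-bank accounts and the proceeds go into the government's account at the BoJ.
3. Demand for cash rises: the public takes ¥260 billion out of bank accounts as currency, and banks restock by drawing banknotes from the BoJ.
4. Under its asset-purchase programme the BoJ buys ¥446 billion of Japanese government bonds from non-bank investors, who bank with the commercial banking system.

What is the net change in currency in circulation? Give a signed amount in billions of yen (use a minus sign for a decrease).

Currency withdrawal ¥104 billion: notes leave the central bank → +¥104B.
Government account inflow ¥398 billion: no currency enters or leaves circulation → 0.
Currency withdrawal ¥260 billion: notes leave the central bank → +¥260B.
Asset purchase (from non-banks) ¥446 billion: no currency enters or leaves circulation → 0.
Net: 104 + 0 + 260 + 0 = +¥364 billion.

+¥364 billion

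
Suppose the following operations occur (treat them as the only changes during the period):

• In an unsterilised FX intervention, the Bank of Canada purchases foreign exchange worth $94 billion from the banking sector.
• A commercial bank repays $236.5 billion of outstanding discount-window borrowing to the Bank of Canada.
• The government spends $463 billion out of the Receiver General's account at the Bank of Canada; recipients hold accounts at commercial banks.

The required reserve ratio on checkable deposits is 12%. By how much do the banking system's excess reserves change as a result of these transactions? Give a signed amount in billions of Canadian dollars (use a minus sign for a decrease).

FX purchase $94 billion: reserves +$94B, deposits 0.
Discount-window repayment $236.5 billion: reserves −$236.5B, deposits 0.
Government spending $463 billion: reserves +$463B, deposits +$463B.
Totals: Δreserves = +$320.5B, Δdeposits = +$463B.
Δrequired reserves = 12% × +$463B = +$55.56B.
Δexcess reserves = Δreserves − Δrequired = +$320.5B − (+$55.56B) = +$264.94 billion.

+$264.94 billion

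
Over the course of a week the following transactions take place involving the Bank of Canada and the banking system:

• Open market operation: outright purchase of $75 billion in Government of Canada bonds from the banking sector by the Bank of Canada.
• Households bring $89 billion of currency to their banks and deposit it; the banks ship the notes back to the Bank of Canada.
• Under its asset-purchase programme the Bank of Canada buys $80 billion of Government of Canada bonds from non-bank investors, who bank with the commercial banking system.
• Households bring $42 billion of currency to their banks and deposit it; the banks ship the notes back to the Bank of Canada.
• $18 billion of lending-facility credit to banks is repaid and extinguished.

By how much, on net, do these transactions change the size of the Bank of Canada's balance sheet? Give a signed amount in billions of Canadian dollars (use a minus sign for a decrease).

OMO purchase (from banks) $75 billion: a Bank of Canada asset is acquired → +$75B.
Currency deposit $89 billion: only the composition of liabilities changes → 0.
Asset purchase (from non-banks) $80 billion: a Bank of Canada asset is acquired → +$80B.
Currency deposit $42 billion: only the composition of liabilities changes → 0.
Discount-window repayment $18 billion: a Bank of Canada asset is shed → −$18B.
Net: 75 + 0 + 80 + 0 − 18 = +$137 billion.

+$137 billion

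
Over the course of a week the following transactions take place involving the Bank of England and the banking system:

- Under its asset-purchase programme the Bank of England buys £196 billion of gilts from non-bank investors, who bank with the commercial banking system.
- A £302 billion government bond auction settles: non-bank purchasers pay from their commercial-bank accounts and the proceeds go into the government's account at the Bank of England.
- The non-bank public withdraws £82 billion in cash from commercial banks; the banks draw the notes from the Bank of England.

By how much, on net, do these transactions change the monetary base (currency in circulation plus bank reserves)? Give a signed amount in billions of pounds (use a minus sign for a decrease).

Asset purchase (from non-banks) £196 billion: Bank of England balance sheet expands → +£196B.
Government account inflow £302 billion: reserves shift to a non-base liability → −£302B.
Currency withdrawal £82 billion: just a shift between currency and reserves — both are base money → 0.
Net: 196 − 302 + 0 = -£106 billion.

-£106 billion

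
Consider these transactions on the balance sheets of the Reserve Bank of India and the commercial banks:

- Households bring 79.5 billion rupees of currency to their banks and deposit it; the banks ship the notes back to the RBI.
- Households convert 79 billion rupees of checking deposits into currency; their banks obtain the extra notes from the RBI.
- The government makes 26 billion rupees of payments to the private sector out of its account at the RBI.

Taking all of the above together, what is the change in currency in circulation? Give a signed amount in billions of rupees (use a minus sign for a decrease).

-0.5 billion

Currency deposit 79.5 billion rupees: notes return to the central bank → −79.5B.
Currency withdrawal 79 billion rupees: notes leave the central bank → +79B.
Government spending 26 billion rupees: no currency enters or leaves circulation → 0.
Net: −79.5 + 79 + 0 = -0.5 billion.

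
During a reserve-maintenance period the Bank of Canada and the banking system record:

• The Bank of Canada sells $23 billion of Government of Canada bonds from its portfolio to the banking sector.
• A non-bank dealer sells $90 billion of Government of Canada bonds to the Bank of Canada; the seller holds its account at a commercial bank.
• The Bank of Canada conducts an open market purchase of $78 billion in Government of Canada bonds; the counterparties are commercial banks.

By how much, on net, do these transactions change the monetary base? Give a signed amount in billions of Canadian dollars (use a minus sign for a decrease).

OMO sale (to banks) $23 billion: Bank of Canada balance sheet contracts → −$23B.
Asset purchase (from non-banks) $90 billion: Bank of Canada balance sheet expands → +$90B.
OMO purchase (from banks) $78 billion: Bank of Canada balance sheet expands → +$78B.
Net: −23 + 90 + 78 = +$145 billion.

+$145 billion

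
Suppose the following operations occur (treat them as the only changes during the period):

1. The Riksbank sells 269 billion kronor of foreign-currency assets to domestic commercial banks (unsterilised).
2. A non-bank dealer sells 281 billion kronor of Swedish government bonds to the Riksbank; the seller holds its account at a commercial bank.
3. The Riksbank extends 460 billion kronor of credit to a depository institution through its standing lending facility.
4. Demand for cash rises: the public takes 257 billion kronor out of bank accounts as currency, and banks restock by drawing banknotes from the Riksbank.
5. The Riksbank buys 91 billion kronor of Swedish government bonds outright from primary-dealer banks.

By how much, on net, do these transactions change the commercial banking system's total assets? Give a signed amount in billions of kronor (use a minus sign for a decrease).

FX sale 269 billion kronor: just an asset swap on bank balance sheets → 0.
Asset purchase (from non-banks) 281 billion kronor: bank balance sheets expand → +281B.
Discount-window loan 460 billion kronor: bank balance sheets expand → +460B.
Currency withdrawal 257 billion kronor: bank balance sheets shrink → −257B.
OMO purchase (from banks) 91 billion kronor: just an asset swap on bank balance sheets → 0.
Net: 0 + 281 + 460 − 257 + 0 = +484 billion.

+484 billion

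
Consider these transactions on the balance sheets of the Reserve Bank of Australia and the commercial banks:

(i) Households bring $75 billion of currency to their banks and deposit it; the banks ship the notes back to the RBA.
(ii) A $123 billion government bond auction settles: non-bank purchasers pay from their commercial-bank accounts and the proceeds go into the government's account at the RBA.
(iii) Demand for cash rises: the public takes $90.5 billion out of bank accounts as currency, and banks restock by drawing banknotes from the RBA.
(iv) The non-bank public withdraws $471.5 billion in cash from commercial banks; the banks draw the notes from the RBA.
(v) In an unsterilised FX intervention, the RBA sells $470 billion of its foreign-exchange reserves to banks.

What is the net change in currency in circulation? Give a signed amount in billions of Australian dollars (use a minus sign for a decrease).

+$487 billion

RBA balance sheet:
  Assets:      Foreign assets −$470B
  Liabilities: Bank reserves −$1080B, Currency in circulation +$487B, Government deposits +$123B
So the change in currency in circulation is +$487 billion.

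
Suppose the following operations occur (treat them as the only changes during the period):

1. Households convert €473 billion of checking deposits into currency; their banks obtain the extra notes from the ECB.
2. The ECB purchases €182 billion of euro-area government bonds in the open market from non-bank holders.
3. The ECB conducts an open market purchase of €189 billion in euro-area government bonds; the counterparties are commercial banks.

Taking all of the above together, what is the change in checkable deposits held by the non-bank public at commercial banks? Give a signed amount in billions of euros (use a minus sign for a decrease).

Currency withdrawal €473 billion: non-bank counterparties' bank balances fall → −€473B.
Asset purchase (from non-banks) €182 billion: non-bank counterparties' bank balances rise → +€182B.
OMO purchase (from banks) €189 billion: the counterparty is a bank, so public deposits are unchanged → 0.
Net: −473 + 182 + 0 = -€291 billion.

-€291 billion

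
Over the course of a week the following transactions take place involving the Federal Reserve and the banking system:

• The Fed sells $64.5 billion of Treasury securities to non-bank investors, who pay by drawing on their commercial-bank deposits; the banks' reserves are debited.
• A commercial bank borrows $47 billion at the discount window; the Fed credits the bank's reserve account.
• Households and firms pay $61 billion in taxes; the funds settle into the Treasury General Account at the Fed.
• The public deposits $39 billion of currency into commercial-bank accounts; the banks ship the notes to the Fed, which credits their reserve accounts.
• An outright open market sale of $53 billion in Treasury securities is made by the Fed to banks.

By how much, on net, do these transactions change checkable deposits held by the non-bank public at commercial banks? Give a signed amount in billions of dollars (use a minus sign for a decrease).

-$86.5 billion

Fed balance sheet:
  Assets:      Securities −$117.5B, Loans to banks +$47B
  Liabilities: Bank reserves −$92.5B, Currency in circulation −$39B, Government deposits +$61B
Commercial banking system:
  Assets:      Reserves at CB −$92.5B, Securities +$53B
  Liabilities: Checkable deposits −$86.5B, Borrowings from CB +$47B
So the change in checkable deposits held by the non-bank public at commercial banks is -$86.5 billion.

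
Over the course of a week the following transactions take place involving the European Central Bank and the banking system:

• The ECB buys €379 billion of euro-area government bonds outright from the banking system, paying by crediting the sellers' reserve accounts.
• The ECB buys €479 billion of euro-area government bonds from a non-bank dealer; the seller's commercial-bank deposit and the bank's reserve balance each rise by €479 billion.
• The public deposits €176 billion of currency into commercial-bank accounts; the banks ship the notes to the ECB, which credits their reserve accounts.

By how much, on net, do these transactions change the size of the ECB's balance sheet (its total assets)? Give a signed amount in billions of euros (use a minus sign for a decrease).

+€858 billion

OMO purchase (from banks) €379 billion: an ECB asset is acquired → +€379B.
Asset purchase (from non-banks) €479 billion: an ECB asset is acquired → +€479B.
Currency deposit €176 billion: only the composition of liabilities changes → 0.
Net: 379 + 479 + 0 = +€858 billion.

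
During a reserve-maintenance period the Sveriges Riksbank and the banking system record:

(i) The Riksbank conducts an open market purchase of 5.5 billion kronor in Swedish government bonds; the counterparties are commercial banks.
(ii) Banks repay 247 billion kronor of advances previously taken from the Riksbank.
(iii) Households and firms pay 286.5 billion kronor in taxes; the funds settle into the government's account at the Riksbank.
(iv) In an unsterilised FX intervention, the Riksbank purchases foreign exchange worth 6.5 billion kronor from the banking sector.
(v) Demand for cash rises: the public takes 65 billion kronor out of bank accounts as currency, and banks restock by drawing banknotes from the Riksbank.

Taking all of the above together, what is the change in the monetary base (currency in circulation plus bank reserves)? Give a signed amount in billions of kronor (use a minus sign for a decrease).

OMO purchase (from banks) 5.5 billion kronor: Riksbank balance sheet expands → +5.5B.
Discount-window repayment 247 billion kronor: Riksbank balance sheet contracts → −247B.
Government account inflow 286.5 billion kronor: reserves shift to a non-base liability → −286.5B.
FX purchase 6.5 billion kronor: Riksbank balance sheet expands → +6.5B.
Currency withdrawal 65 billion kronor: just a shift between currency and reserves — both are base money → 0.
Net: 5.5 − 247 − 286.5 + 6.5 + 0 = -521.5 billion.

-521.5 billion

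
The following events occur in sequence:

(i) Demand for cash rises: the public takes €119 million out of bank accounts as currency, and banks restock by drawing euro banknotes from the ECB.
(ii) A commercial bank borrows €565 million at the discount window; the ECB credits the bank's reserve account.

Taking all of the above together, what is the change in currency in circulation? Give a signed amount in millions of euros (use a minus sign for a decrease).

+€119 million

ECB balance sheet:
  Assets:      Loans to banks +€565M
  Liabilities: Bank reserves +€446M, Currency in circulation +€119M
Commercial banking system:
  Assets:      Reserves at CB +€446M
  Liabilities: Checkable deposits −€119M, Borrowings from CB +€565M
So the change in currency in circulation is +€119 million.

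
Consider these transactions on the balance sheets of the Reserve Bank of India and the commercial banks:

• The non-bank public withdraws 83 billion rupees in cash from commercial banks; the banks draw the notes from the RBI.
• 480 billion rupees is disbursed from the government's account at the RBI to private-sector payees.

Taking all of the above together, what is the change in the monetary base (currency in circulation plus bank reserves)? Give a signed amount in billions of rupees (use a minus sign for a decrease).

+480 billion

Currency withdrawal 83 billion rupees: just a shift between currency and reserves — both are base money → 0.
Government spending 480 billion rupees: a non-base liability converts back to reserves → +480B.
Net: 0 + 480 = +480 billion.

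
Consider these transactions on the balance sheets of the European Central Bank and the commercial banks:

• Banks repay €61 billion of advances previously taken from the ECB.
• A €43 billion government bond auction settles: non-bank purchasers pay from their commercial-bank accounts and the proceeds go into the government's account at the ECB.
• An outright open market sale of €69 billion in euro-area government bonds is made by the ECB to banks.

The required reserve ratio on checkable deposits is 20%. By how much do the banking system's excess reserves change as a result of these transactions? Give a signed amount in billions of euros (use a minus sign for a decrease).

Discount-window repayment €61 billion: reserves −€61B, deposits 0.
Government account inflow €43 billion: reserves −€43B, deposits −€43B.
OMO sale (to banks) €69 billion: reserves −€69B, deposits 0.
Totals: Δreserves = −€173B, Δdeposits = −€43B.
Δrequired reserves = 20% × −€43B = −€8.6B.
Δexcess reserves = Δreserves − Δrequired = −€173B − (−€8.6B) = -€164.4 billion.

-€164.4 billion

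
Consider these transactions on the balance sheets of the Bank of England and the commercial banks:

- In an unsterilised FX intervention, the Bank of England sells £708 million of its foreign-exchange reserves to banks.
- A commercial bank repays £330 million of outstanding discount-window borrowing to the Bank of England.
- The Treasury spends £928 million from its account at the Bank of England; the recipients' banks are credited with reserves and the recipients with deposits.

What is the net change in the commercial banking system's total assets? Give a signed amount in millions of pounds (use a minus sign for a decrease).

+£598 million

Bank of England balance sheet:
  Assets:      Loans to banks −£330M, Foreign assets −£708M
  Liabilities: Bank reserves −£110M, Government deposits −£928M
Commercial banking system:
  Assets:      Reserves at CB −£110M, Foreign assets +£708M
  Liabilities: Checkable deposits +£928M, Borrowings from CB −£330M
Change in total bank assets = +£598 million.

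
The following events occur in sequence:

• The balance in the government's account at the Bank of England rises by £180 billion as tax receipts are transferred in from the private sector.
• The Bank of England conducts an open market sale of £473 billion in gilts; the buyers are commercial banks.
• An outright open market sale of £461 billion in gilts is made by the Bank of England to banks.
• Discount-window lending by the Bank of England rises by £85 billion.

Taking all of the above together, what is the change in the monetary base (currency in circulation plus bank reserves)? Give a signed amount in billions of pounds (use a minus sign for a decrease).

-£1029 billion

Government account inflow £180 billion: reserves shift to a non-base liability → −£180B.
OMO sale (to banks) £473 billion: Bank of England balance sheet contracts → −£473B.
OMO sale (to banks) £461 billion: Bank of England balance sheet contracts → −£461B.
Discount-window loan £85 billion: Bank of England balance sheet expands → +£85B.
Net: −180 − 473 − 461 + 85 = -£1029 billion.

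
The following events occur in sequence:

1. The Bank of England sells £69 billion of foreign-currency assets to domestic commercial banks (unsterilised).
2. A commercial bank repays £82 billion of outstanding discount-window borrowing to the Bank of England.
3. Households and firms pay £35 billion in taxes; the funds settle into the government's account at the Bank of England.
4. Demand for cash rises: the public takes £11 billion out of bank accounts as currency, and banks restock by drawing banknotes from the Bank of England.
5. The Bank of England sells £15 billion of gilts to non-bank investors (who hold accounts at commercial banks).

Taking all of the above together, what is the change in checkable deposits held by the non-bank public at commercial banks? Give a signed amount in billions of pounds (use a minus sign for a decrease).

-£61 billion

FX sale £69 billion: the counterparty is a bank, so public deposits are unchanged → 0.
Discount-window repayment £82 billion: the counterparty is a bank, so public deposits are unchanged → 0.
Government account inflow £35 billion: non-bank counterparties' bank balances fall → −£35B.
Currency withdrawal £11 billion: non-bank counterparties' bank balances fall → −£11B.
Asset sale (to non-banks) £15 billion: non-bank counterparties' bank balances fall → −£15B.
Net: 0 + 0 − 35 − 11 − 15 = -£61 billion.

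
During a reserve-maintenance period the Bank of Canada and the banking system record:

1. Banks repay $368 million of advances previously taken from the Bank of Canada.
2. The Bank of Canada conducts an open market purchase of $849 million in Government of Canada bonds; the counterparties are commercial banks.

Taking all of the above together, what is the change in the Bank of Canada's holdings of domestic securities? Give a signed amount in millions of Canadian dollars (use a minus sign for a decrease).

Bank of Canada balance sheet:
  Assets:      Securities +$849M, Loans to banks −$368M
  Liabilities: Bank reserves +$481M
Commercial banking system:
  Assets:      Reserves at CB +$481M, Securities −$849M
  Liabilities: Borrowings from CB −$368M
So the change in the Bank of Canada's holdings of domestic securities is +$849 million.

+$849 million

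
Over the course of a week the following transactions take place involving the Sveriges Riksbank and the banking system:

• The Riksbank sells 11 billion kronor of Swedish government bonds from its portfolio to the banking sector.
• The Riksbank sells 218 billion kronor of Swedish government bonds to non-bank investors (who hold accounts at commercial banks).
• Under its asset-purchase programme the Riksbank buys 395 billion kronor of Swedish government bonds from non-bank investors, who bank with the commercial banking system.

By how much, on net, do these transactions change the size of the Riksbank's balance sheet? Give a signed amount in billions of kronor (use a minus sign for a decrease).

OMO sale (to banks) 11 billion kronor: a Riksbank asset is shed → −11B.
Asset sale (to non-banks) 218 billion kronor: a Riksbank asset is shed → −218B.
Asset purchase (from non-banks) 395 billion kronor: a Riksbank asset is acquired → +395B.
Net: −11 − 218 + 395 = +166 billion.

+166 billion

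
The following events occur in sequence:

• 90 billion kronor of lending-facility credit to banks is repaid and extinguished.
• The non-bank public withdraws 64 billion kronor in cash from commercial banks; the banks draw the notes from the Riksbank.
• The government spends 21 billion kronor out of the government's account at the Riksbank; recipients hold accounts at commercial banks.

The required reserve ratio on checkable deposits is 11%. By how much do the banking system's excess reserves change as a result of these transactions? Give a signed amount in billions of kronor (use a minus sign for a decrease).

-128.27 billion

Discount-window repayment 90 billion kronor: reserves −90B, deposits 0.
Currency withdrawal 64 billion kronor: reserves −64B, deposits −64B.
Government spending 21 billion kronor: reserves +21B, deposits +21B.
Totals: Δreserves = −133B, Δdeposits = −43B.
Δrequired reserves = 11% × −43B = −4.73B.
Δexcess reserves = Δreserves − Δrequired = −133B − (−4.73B) = -128.27 billion.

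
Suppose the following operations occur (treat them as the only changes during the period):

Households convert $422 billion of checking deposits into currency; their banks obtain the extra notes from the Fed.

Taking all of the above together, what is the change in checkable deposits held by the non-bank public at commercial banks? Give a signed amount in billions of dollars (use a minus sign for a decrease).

Currency withdrawal $422 billion: non-bank counterparties' bank balances fall → −$422B.

-$422 billion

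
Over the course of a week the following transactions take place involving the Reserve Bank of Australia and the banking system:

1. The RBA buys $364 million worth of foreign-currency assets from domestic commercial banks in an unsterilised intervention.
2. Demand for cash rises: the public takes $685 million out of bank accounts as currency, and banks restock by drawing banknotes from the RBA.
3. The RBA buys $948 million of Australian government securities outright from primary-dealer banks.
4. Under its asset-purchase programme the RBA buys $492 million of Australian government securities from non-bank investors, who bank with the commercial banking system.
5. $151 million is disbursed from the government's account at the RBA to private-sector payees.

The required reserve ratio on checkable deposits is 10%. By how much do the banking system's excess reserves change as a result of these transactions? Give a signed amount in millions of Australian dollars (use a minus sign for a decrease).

+$1274.2 million

FX purchase $364 million: reserves +$364M, deposits 0.
Currency withdrawal $685 million: reserves −$685M, deposits −$685M.
OMO purchase (from banks) $948 million: reserves +$948M, deposits 0.
Asset purchase (from non-banks) $492 million: reserves +$492M, deposits +$492M.
Government spending $151 million: reserves +$151M, deposits +$151M.
Totals: Δreserves = +$1270M, Δdeposits = −$42M.
Δrequired reserves = 10% × −$42M = −$4.2M.
Δexcess reserves = Δreserves − Δrequired = +$1270M − (−$4.2M) = +$1274.2 million.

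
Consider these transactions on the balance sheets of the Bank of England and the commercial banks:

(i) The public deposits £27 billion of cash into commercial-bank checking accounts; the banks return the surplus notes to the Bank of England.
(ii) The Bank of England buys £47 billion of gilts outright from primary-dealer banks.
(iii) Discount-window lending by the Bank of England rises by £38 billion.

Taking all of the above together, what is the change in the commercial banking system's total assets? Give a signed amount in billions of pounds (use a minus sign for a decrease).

+£65 billion

Currency deposit £27 billion: bank balance sheets expand → +£27B.
OMO purchase (from banks) £47 billion: just an asset swap on bank balance sheets → 0.
Discount-window loan £38 billion: bank balance sheets expand → +£38B.
Net: 27 + 0 + 38 = +£65 billion.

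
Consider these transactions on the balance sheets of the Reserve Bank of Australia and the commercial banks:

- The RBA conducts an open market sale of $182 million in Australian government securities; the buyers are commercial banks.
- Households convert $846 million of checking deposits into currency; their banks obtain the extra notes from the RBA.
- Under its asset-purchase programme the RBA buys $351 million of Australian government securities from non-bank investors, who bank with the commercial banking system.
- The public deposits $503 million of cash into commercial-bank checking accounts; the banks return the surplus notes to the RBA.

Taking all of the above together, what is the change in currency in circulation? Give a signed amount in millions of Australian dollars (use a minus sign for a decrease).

OMO sale (to banks) $182 million: no currency enters or leaves circulation → 0.
Currency withdrawal $846 million: notes leave the central bank → +$846M.
Asset purchase (from non-banks) $351 million: no currency enters or leaves circulation → 0.
Currency deposit $503 million: notes return to the central bank → −$503M.
Net: 0 + 846 + 0 − 503 = +$343 million.

+$343 million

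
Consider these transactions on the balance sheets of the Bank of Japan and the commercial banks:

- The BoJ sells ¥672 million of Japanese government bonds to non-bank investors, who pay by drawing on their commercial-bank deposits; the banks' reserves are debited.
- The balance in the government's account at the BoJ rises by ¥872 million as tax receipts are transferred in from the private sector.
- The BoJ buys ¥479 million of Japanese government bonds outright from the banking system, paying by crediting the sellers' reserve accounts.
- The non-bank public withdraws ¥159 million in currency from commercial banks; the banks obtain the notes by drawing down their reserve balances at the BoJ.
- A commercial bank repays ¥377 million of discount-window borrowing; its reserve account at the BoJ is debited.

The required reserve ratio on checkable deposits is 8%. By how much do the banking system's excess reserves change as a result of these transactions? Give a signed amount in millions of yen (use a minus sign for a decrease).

Asset sale (to non-banks) ¥672 million: reserves −¥672M, deposits −¥672M.
Government account inflow ¥872 million: reserves −¥872M, deposits −¥872M.
OMO purchase (from banks) ¥479 million: reserves +¥479M, deposits 0.
Currency withdrawal ¥159 million: reserves −¥159M, deposits −¥159M.
Discount-window repayment ¥377 million: reserves −¥377M, deposits 0.
Totals: Δreserves = −¥1601M, Δdeposits = −¥1703M.
Δrequired reserves = 8% × −¥1703M = −¥136.24M.
Δexcess reserves = Δreserves − Δrequired = −¥1601M − (−¥136.24M) = -¥1464.76 million.

-¥1464.76 million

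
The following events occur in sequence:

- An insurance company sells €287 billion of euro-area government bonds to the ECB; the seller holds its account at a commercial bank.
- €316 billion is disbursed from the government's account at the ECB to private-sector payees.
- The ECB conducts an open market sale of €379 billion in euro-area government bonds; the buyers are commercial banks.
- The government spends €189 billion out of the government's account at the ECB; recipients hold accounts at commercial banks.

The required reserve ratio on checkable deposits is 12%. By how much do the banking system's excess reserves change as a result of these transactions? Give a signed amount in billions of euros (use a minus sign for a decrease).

Asset purchase (from non-banks) €287 billion: reserves +€287B, deposits +€287B.
Government spending €316 billion: reserves +€316B, deposits +€316B.
OMO sale (to banks) €379 billion: reserves −€379B, deposits 0.
Government spending €189 billion: reserves +€189B, deposits +€189B.
Totals: Δreserves = +€413B, Δdeposits = +€792B.
Δrequired reserves = 12% × +€792B = +€95.04B.
Δexcess reserves = Δreserves − Δrequired = +€413B − (+€95.04B) = +€317.96 billion.

+€317.96 billion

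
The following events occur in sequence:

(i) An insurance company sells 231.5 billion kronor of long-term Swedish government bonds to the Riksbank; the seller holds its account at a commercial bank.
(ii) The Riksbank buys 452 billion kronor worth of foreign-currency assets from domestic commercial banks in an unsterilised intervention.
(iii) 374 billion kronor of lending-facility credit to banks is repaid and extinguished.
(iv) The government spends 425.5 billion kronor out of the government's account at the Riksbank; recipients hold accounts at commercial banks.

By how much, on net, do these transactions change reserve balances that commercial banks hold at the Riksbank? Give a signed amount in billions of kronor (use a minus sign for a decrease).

Riksbank balance sheet:
  Assets:      Securities +231.5B, Loans to banks −374B, Foreign assets +452B
  Liabilities: Bank reserves +735B, Government deposits −425.5B
Commercial banking system:
  Assets:      Reserves at CB +735B, Foreign assets −452B
  Liabilities: Checkable deposits +657B, Borrowings from CB −374B
So the change in reserve balances that commercial banks hold at the Riksbank is +735 billion.

+735 billion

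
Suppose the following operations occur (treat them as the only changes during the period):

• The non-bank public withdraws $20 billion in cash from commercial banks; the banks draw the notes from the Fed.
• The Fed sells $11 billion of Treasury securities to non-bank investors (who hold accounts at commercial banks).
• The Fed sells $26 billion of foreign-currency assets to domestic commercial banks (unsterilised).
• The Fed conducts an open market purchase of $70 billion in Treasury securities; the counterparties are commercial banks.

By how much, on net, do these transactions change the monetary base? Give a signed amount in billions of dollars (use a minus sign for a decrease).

+$33 billion

Currency withdrawal $20 billion: just a shift between currency and reserves — both are base money → 0.
Asset sale (to non-banks) $11 billion: Fed balance sheet contracts → −$11B.
FX sale $26 billion: Fed balance sheet contracts → −$26B.
OMO purchase (from banks) $70 billion: Fed balance sheet expands → +$70B.
Net: 0 − 11 − 26 + 70 = +$33 billion.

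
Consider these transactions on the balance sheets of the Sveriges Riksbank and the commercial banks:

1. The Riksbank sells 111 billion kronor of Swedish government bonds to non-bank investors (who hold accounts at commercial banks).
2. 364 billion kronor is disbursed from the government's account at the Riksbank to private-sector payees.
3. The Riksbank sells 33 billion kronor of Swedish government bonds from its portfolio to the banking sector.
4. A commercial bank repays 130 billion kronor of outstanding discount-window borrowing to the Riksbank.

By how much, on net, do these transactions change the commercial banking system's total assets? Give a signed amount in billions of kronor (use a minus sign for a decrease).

+123 billion

Asset sale (to non-banks) 111 billion kronor: bank balance sheets shrink → −111B.
Government spending 364 billion kronor: bank balance sheets expand → +364B.
OMO sale (to banks) 33 billion kronor: just an asset swap on bank balance sheets → 0.
Discount-window repayment 130 billion kronor: bank balance sheets shrink → −130B.
Net: −111 + 364 + 0 − 130 = +123 billion.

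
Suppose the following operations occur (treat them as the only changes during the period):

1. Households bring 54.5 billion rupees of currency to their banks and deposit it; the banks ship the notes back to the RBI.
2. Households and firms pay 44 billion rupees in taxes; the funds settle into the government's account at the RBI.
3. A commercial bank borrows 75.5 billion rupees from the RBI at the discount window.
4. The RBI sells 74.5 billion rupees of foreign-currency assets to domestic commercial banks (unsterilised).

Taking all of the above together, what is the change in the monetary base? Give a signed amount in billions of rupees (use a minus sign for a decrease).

RBI balance sheet:
  Assets:      Loans to banks +75.5B, Foreign assets −74.5B
  Liabilities: Bank reserves +11.5B, Currency in circulation −54.5B, Government deposits +44B
Monetary base = currency + reserves: −54.5B + (+11.5B) = -43 billion.

-43 billion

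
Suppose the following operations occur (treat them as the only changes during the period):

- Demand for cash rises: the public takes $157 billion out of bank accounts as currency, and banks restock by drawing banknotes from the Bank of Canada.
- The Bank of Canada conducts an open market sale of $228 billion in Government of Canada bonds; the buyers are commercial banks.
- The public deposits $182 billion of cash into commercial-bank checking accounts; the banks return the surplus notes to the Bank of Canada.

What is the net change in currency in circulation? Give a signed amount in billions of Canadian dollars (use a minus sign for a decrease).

Bank of Canada balance sheet:
  Assets:      Securities −$228B
  Liabilities: Bank reserves −$203B, Currency in circulation −$25B
Commercial banking system:
  Assets:      Reserves at CB −$203B, Securities +$228B
  Liabilities: Checkable deposits +$25B
So the change in currency in circulation is -$25 billion.

-$25 billion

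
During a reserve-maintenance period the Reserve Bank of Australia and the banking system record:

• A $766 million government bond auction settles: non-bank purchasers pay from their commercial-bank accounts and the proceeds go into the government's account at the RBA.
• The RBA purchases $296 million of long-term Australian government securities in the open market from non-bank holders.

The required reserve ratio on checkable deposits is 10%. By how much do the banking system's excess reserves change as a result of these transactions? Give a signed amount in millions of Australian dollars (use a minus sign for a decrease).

-$423 million

Government account inflow $766 million: reserves −$766M, deposits −$766M.
Asset purchase (from non-banks) $296 million: reserves +$296M, deposits +$296M.
Totals: Δreserves = −$470M, Δdeposits = −$470M.
Δrequired reserves = 10% × −$470M = −$47M.
Δexcess reserves = Δreserves − Δrequired = −$470M − (−$47M) = -$423 million.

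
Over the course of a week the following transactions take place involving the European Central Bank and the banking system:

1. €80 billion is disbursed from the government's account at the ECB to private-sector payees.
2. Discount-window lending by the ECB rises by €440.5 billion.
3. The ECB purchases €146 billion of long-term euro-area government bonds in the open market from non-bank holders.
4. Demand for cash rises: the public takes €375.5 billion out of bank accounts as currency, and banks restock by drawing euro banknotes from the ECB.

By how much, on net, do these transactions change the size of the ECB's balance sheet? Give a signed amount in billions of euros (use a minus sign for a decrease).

+€586.5 billion

Government spending €80 billion: only the composition of liabilities changes → 0.
Discount-window loan €440.5 billion: an ECB asset is acquired → +€440.5B.
Asset purchase (from non-banks) €146 billion: an ECB asset is acquired → +€146B.
Currency withdrawal €375.5 billion: only the composition of liabilities changes → 0.
Net: 0 + 440.5 + 146 + 0 = +€586.5 billion.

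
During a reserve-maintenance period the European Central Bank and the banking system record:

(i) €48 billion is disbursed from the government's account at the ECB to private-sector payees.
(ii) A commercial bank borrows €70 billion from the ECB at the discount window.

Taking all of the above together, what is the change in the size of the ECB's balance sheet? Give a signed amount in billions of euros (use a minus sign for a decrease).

+€70 billion

ECB balance sheet:
  Assets:      Loans to banks +€70B
  Liabilities: Bank reserves +€118B, Government deposits −€48B
Change in total ECB assets = +€70 billion.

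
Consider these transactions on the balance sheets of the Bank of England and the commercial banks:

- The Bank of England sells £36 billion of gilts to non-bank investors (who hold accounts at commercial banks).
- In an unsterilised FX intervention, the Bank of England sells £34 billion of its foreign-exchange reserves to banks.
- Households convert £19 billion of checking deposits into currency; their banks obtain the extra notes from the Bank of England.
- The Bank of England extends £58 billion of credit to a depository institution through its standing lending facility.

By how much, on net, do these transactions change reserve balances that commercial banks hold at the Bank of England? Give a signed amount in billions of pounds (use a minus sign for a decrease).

Asset sale (to non-banks) £36 billion: the non-bank buyers' banks settle from reserves → −£36B.
FX sale £34 billion: the buying banks pay out of their reserve balances → −£34B.
Currency withdrawal £19 billion: banks swap reserves for currency → −£19B.
Discount-window loan £58 billion: the loan is credited to the bank's reserve account → +£58B.
Net: −36 − 34 − 19 + 58 = -£31 billion.

-£31 billion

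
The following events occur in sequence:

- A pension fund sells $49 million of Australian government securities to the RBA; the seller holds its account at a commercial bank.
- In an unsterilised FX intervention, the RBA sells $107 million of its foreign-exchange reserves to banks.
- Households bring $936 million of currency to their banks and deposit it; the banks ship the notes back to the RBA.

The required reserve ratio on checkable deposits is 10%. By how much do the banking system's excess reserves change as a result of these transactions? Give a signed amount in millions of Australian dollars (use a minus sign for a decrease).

+$779.5 million

Asset purchase (from non-banks) $49 million: reserves +$49M, deposits +$49M.
FX sale $107 million: reserves −$107M, deposits 0.
Currency deposit $936 million: reserves +$936M, deposits +$936M.
Totals: Δreserves = +$878M, Δdeposits = +$985M.
Δrequired reserves = 10% × +$985M = +$98.5M.
Δexcess reserves = Δreserves − Δrequired = +$878M − (+$98.5M) = +$779.5 million.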